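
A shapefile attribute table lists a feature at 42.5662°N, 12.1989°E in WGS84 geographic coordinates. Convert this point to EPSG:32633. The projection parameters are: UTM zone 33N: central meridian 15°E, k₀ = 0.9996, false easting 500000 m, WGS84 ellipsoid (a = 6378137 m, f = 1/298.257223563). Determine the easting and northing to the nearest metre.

E 270079 m, N 4716447 m

Zone 33 central meridian λ₀ = 6×33 − 183 = 15°; Δλ = -2.8011°.
Transverse Mercator on WGS84 with k₀ = 0.9996 gives E = 270079.464 m, N = 4716447.220 m.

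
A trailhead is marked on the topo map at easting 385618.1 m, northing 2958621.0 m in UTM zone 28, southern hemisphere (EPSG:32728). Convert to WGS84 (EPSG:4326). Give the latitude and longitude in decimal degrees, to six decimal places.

lat -63.482300°, lon -17.296499°

Zone 28S: λ₀ = -15°, k₀ = 0.9996, false easting 500000 m, false northing 10000000 m.
Meridian distance M = (N − FN)/k₀ = -7044196.7 m.
Inverse transverse Mercator on WGS84 gives φ = -63.48229970°, λ = -17.29649928°.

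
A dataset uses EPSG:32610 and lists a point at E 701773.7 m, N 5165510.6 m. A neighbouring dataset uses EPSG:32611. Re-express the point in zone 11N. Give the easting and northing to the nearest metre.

UTM 10N → geographic: φ = 46.61280044°, λ = -120.36490052°.
UTM 11N (λ₀ = -117°) forward: E = 242347.476 m, N = 5167638.849 m.

E 242347 m, N 5167639 m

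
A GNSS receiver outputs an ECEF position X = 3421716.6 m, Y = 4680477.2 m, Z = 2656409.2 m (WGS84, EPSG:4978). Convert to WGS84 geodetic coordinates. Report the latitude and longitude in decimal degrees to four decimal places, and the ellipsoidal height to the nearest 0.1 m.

lat 24.7619°, lon 53.8309°, h 3011.5 m

λ = atan2(Y, X) = 53.83090048°; p = √(X²+Y²) = 5797845.4 m.
Bowring's method on WGS84 (a = 6378137 m, b = 6356752.314 m) gives φ = 24.76189984°, h = 3011.477 m.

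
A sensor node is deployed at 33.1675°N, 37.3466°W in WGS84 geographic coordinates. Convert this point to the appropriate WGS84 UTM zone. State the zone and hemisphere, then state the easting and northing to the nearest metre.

Zone 24N: E 654170 m, N 3671073 m

Longitude -37.3466° lies in the 6° band [-42°, -36°), giving zone 24; latitude is north of the equator, so 24N.
Zone 24 central meridian λ₀ = 6×24 − 183 = -39°; Δλ = +1.6534°.
Transverse Mercator on WGS84 with k₀ = 0.9996 gives E = 654169.890 m, N = 3671073.442 m.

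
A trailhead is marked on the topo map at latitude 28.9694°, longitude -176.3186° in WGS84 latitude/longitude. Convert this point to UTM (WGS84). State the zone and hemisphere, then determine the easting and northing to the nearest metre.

Longitude -176.3186° lies in the 6° band [-180°, -174°), giving zone 1; latitude is north of the equator, so 1N.
Zone 1 central meridian λ₀ = 6×1 − 183 = -177°; Δλ = +0.6814°.
Transverse Mercator on WGS84 with k₀ = 0.9996 gives E = 566388.688 m, N = 3204786.615 m.

Zone 1N: E 566389 m, N 3204787 m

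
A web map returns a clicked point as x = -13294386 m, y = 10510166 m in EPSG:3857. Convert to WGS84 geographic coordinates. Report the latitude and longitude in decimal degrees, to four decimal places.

lat 68.2116°, lon -119.4255°

R = 6378137 m. λ = x/R = -119.42550137°.
φ = 2·arctan(exp(y/R)) − 90° = 2·arctan(5.19576) − 90° = 68.21159849°.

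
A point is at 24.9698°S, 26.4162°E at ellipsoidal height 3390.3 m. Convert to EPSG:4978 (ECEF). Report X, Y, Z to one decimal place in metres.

WGS84: a = 6378137 m, e² = 0.006694380; N(φ) = a/√(1−e²sin²φ) = 6381944.825 m.
X = (N+h)·cosφ·cosλ = 5184100.071 m; Y = (N+h)·cosφ·sinλ = 2575236.841 m; Z = (N(1−e²)+h)·sinφ = -2677473.371 m.

X 5184100.1 m, Y 2575236.8 m, Z -2677473.4 m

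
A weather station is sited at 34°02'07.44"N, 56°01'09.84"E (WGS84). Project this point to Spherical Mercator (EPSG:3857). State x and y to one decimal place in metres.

x 6236051.1 m, y 4033556.4 m

Web Mercator is spherical with R = a = 6378137 m.
x = R·λ = 6378137 × 0.977722975 = 6236051.083 m.
y = R·ln tan(π/4 + φ/2) = 6378137 × 0.632403533 = 4033556.372 m.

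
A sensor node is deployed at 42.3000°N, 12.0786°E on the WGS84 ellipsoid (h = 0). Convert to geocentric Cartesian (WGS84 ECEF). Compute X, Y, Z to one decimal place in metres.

WGS84: a = 6378137 m, e² = 0.006694380; N(φ) = a/√(1−e²sin²φ) = 6387828.913 m.
X = (N+h)·cosφ·cosλ = 4620040.336 m; Y = (N+h)·cosφ·sinλ = 988646.078 m; Z = (N(1−e²)+h)·sinφ = 4270309.059 m.

X 4620040.3 m, Y 988646.1 m, Z 4270309.1 m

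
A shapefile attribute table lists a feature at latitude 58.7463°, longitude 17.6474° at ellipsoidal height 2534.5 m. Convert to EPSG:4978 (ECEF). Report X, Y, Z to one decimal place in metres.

WGS84: a = 6378137 m, e² = 0.006694380; N(φ) = a/√(1−e²sin²φ) = 6393796.576 m.
X = (N+h)·cosφ·cosλ = 3162426.029 m; Y = (N+h)·cosφ·sinλ = 1006060.881 m; Z = (N(1−e²)+h)·sinφ = 5431494.136 m.

X 3162426.0 m, Y 1006060.9 m, Z 5431494.1 m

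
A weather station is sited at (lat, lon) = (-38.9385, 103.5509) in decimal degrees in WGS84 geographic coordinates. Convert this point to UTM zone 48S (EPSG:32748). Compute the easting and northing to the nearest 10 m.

E 374410 m, N 5689050 m

Zone 48 central meridian λ₀ = 6×48 − 183 = 105°; Δλ = -1.4491°.
Transverse Mercator on WGS84 with k₀ = 0.9996 gives E = 374408.493 m, N = 5689049.820 m.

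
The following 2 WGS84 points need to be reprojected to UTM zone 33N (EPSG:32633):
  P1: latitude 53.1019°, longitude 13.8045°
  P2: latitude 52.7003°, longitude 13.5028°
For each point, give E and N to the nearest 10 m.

UTM zone 33N: λ₀ = 15°, k₀ = 0.9996.
P1 (53.1019°, 13.8045°) → (419960.189, 5884273.981) m.
P2 (52.7003°, 13.5028°) → (398831.031, 5839983.806) m.

P1: E 419960 m, N 5884270 m; P2: E 398830 m, N 5839980 m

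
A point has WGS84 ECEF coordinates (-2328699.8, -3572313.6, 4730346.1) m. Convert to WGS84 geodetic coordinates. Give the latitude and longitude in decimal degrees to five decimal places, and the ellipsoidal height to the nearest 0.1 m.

lat 48.15730°, lon -123.09930°, h 2395.0 m

λ = atan2(Y, X) = -123.09930059°; p = √(X²+Y²) = 4264301.5 m.
Bowring's method on WGS84 (a = 6378137 m, b = 6356752.314 m) gives φ = 48.15729979°, h = 2395.004 m.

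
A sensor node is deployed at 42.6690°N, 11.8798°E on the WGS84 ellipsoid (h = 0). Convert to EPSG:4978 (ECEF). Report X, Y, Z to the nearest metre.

WGS84: a = 6378137 m, e² = 0.006694380; N(φ) = a/√(1−e²sin²φ) = 6387966.504 m.
X = (N+h)·cosφ·cosλ = 4596351.890 m; Y = (N+h)·cosφ·sinλ = 966910.954 m; Z = (N(1−e²)+h)·sinφ = 4300537.137 m.

X 4596352 m, Y 966911 m, Z 4300537 m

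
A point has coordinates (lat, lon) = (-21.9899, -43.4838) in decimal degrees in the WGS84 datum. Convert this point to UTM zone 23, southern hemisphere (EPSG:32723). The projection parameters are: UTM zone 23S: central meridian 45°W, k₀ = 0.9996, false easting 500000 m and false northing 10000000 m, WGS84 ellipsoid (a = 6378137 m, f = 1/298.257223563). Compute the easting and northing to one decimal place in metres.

Zone 23 central meridian λ₀ = 6×23 − 183 = -45°; Δλ = +1.5162°.
Transverse Mercator on WGS84 with k₀ = 0.9996 gives E = 656527.761 m, N = 7567515.347 m.

E 656527.8 m, N 7567515.3 m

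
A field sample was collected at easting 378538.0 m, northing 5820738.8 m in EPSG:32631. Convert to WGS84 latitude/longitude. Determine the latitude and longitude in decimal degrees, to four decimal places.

Zone 31N: λ₀ = 3°, k₀ = 0.9996, false easting 500000 m.
Meridian distance M = (N − FN)/k₀ = 5823068.0 m.
Inverse transverse Mercator on WGS84 gives φ = 52.52320016°, λ = 1.20969942°.

lat 52.5232°, lon 1.2097°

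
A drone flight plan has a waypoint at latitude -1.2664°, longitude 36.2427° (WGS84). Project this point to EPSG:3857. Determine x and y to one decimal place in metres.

Web Mercator is spherical with R = a = 6378137 m.
x = R·λ = 6378137 × 0.632554445 = 4034518.909 m.
y = R·ln tan(π/4 + φ/2) = 6378137 × -0.022104650 = -140986.483 m.

x 4034518.9 m, y -140986.5 m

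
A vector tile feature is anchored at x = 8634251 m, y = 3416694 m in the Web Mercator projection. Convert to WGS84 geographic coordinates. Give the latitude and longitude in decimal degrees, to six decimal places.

R = 6378137 m. λ = x/R = 77.56279640°.
φ = 2·arctan(exp(y/R)) − 90° = 2·arctan(1.70862) − 90° = 29.32200310°.

lat 29.322003°, lon 77.562796°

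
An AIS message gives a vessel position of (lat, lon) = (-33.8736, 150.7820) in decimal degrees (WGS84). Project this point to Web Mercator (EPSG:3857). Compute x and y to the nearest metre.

Web Mercator is spherical with R = a = 6378137 m.
x = R·λ = 6378137 × 2.631642353 = 16784975.461 m.
y = R·ln tan(π/4 + φ/2) = 6378137 × -0.628999063 = -4011842.196 m.

x 16784975 m, y -4011842 m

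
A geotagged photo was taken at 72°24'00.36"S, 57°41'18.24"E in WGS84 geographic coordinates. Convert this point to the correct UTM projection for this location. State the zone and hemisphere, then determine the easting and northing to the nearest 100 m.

Longitude 57.6884° lies in the 6° band [54°, 60°), giving zone 40; latitude is south of the equator, so 40S.
Zone 40 central meridian λ₀ = 6×40 − 183 = 57°; Δλ = +0.6884°.
Transverse Mercator on WGS84 with k₀ = 0.9996 gives E = 523232.221 m, N = 1966305.745 m.

Zone 40S: E 523200 m, N 1966300 m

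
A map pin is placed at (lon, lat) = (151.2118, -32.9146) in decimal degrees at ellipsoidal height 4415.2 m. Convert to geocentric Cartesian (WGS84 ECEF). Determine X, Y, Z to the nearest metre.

WGS84: a = 6378137 m, e² = 0.006694380; N(φ) = a/√(1−e²sin²φ) = 6384450.051 m.
X = (N+h)·cosφ·cosλ = -4700457.195 m; Y = (N+h)·cosφ·sinλ = 2582837.724 m; Z = (N(1−e²)+h)·sinφ = -3448410.772 m.

X -4700457 m, Y 2582838 m, Z -3448411 m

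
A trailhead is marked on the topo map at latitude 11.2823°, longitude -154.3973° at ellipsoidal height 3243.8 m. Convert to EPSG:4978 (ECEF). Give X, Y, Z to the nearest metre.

X -5644319 m, Y -2704632 m, Z 1240279 m

WGS84: a = 6378137 m, e² = 0.006694380; N(φ) = a/√(1−e²sin²φ) = 6378954.311 m.
X = (N+h)·cosφ·cosλ = -5644318.832 m; Y = (N+h)·cosφ·sinλ = -2704631.514 m; Z = (N(1−e²)+h)·sinφ = 1240279.083 m.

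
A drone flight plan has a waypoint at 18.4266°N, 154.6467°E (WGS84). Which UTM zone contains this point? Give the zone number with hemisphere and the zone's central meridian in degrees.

UTM zone = ⌊(λ + 180)/6⌋ + 1; 154.6467° ∈ [150°, 156°) → zone 56.
Hemisphere: N (φ ≥ 0).
Central meridian λ₀ = 6×56 − 183 = 153°.

Zone 56N, central meridian 153°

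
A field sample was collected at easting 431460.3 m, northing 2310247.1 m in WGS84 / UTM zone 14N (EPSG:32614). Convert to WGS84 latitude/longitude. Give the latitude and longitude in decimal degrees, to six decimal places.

Zone 14N: λ₀ = -99°, k₀ = 0.9996, false easting 500000 m.
Meridian distance M = (N − FN)/k₀ = 2311171.6 m.
Inverse transverse Mercator on WGS84 gives φ = 20.89120017°, λ = -99.65899970°.

lat 20.891200°, lon -99.659000°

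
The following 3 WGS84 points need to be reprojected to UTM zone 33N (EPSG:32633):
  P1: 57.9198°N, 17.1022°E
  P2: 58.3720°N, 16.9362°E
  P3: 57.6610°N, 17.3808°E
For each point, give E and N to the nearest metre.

P1: E 624525 m, N 6421717 m; P2: E 613248 m, N 6471757 m; P3: E 642037 m, N 6393463 m

UTM zone 33N: λ₀ = 15°, k₀ = 0.9996.
P1 (57.9198°, 17.1022°) → (624524.911, 6421717.251) m.
P2 (58.3720°, 16.9362°) → (613248.220, 6471756.820) m.
P3 (57.6610°, 17.3808°) → (642037.210, 6393463.131) m.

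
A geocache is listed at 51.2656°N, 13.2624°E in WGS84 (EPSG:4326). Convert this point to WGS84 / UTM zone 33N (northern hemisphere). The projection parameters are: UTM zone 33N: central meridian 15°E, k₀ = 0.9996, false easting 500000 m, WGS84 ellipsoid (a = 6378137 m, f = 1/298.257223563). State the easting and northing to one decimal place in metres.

E 378774.8 m, N 5680795.4 m

Zone 33 central meridian λ₀ = 6×33 − 183 = 15°; Δλ = -1.7376°.
Transverse Mercator on WGS84 with k₀ = 0.9996 gives E = 378774.7501 m, N = 5680795.372 m.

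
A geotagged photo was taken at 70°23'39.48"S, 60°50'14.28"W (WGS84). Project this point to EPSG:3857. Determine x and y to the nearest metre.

x -6772377 m, y -11198281 m

Web Mercator is spherical with R = a = 6378137 m.
x = R·λ = 6378137 × -1.061811193 = -6772377.257 m.
y = R·ln tan(π/4 + φ/2) = 6378137 × -1.755729114 = -11198280.824 m.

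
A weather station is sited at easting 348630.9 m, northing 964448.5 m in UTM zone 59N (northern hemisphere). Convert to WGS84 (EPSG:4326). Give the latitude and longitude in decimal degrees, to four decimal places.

Zone 59N: λ₀ = 171°, k₀ = 0.9996, false easting 500000 m.
Meridian distance M = (N − FN)/k₀ = 964834.4 m.
Inverse transverse Mercator on WGS84 gives φ = 8.72250037°, λ = 169.62400016°.

lat 8.7225°, lon 169.6240°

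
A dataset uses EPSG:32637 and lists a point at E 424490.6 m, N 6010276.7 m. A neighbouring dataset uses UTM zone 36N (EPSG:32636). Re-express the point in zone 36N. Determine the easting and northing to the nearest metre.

E 815450 m, N 6020483 m

UTM 37N → geographic: φ = 54.23489977°, λ = 37.84149935°.
UTM 36N (λ₀ = 33°) forward: E = 815449.647 m, N = 6020482.527 m.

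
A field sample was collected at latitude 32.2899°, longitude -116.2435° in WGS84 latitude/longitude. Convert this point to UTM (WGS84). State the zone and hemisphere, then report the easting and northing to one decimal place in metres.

Longitude -116.2435° lies in the 6° band [-120°, -114°), giving zone 11; latitude is north of the equator, so 11N.
Zone 11 central meridian λ₀ = 6×11 − 183 = -117°; Δλ = +0.7565°.
Transverse Mercator on WGS84 with k₀ = 0.9996 gives E = 571230.621 m, N = 3572820.872 m.

Zone 11N: E 571230.6 m, N 3572820.9 m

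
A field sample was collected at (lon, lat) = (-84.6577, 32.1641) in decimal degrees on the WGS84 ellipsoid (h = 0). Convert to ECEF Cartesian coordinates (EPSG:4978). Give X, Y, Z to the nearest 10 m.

WGS84: a = 6378137 m, e² = 0.006694380; N(φ) = a/√(1−e²sin²φ) = 6384195.716 m.
X = (N+h)·cosφ·cosλ = 503179.716 m; Y = (N+h)·cosφ·sinλ = -5380917.889 m; Z = (N(1−e²)+h)·sinφ = 3375849.333 m.

X 503180 m, Y -5380920 m, Z 3375850 m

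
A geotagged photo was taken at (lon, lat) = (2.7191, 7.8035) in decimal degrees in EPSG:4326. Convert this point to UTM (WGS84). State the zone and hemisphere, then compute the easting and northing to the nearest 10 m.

Zone 31N: E 469030 m, N 862580 m

Longitude 2.7191° lies in the 6° band [0°, 6°), giving zone 31; latitude is north of the equator, so 31N.
Zone 31 central meridian λ₀ = 6×31 − 183 = 3°; Δλ = -0.2809°.
Transverse Mercator on WGS84 with k₀ = 0.9996 gives E = 469030.287 m, N = 862584.882 m.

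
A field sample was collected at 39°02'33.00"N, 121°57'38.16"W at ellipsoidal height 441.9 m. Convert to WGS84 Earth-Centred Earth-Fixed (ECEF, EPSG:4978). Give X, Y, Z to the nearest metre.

X -2625877 m, Y -4208719 m, Z 3996261 m

WGS84: a = 6378137 m, e² = 0.006694380; N(φ) = a/√(1−e²sin²φ) = 6386624.486 m.
X = (N+h)·cosφ·cosλ = -2625876.922 m; Y = (N+h)·cosφ·sinλ = -4208718.853 m; Z = (N(1−e²)+h)·sinφ = 3996260.983 m.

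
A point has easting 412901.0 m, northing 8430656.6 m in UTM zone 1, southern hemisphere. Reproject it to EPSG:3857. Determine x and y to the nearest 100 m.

x -19793400 m, y -1596500 m

Unproject from UTM 1S (λ₀ = -177°) → φ = -14.19409976°, λ = -177.80719956°.
Web Mercator (R = 6378137 m): x = -19793406.915 m, y = -1596494.558 m.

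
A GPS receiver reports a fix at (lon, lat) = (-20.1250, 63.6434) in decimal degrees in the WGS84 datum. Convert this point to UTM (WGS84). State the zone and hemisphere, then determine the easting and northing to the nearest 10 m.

Longitude -20.1250° lies in the 6° band [-24°, -18°), giving zone 27; latitude is north of the equator, so 27N.
Zone 27 central meridian λ₀ = 6×27 − 183 = -21°; Δλ = +0.8750°.
Transverse Mercator on WGS84 with k₀ = 0.9996 gives E = 543341.714 m, N = 7057574.784 m.

Zone 27N: E 543340 m, N 7057570 m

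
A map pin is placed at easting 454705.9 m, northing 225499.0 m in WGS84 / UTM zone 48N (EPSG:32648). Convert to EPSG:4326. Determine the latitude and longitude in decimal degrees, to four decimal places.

lat 2.0401°, lon 104.5927°

Zone 48N: λ₀ = 105°, k₀ = 0.9996, false easting 500000 m.
Meridian distance M = (N − FN)/k₀ = 225589.2 m.
Inverse transverse Mercator on WGS84 gives φ = 2.04009968°, λ = 104.59270036°.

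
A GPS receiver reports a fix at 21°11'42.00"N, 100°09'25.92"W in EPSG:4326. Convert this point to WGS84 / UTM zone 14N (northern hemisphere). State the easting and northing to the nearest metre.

Zone 14 central meridian λ₀ = 6×14 − 183 = -99°; Δλ = -1.1572°.
Transverse Mercator on WGS84 with k₀ = 0.9996 gives E = 379884.402 m, N = 2344167.658 m.

E 379884 m, N 2344168 m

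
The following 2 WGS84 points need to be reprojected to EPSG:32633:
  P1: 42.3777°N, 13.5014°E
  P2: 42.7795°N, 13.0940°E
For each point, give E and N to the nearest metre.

P1: E 376625 m, N 4692801 m; P2: E 344088 m, N 4738091 m

UTM zone 33N: λ₀ = 15°, k₀ = 0.9996.
P1 (42.3777°, 13.5014°) → (376624.839, 4692800.842) m.
P2 (42.7795°, 13.0940°) → (344088.437, 4738090.757) m.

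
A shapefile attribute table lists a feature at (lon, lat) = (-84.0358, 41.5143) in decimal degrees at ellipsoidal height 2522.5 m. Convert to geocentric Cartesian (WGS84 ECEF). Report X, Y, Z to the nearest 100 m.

X 497200 m, Y -4758900 m, Z 4207000 m

WGS84: a = 6378137 m, e² = 0.006694380; N(φ) = a/√(1−e²sin²φ) = 6387536.560 m.
X = (N+h)·cosφ·cosλ = 497175.888 m; Y = (N+h)·cosφ·sinλ = -4758914.229 m; Z = (N(1−e²)+h)·sinφ = 4207033.557 m.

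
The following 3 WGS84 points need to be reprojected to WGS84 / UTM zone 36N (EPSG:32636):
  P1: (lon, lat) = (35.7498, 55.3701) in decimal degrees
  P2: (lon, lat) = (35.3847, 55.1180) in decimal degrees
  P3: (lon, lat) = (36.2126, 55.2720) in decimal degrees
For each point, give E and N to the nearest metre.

P1: E 674254 m, N 6139419 m; P2: E 652083 m, N 6110519 m; P3: E 704075 m, N 6129764 m

UTM zone 36N: λ₀ = 33°, k₀ = 0.9996.
P1 (55.3701°, 35.7498°) → (674254.194, 6139418.831) m.
P2 (55.1180°, 35.3847°) → (652082.579, 6110519.364) m.
P3 (55.2720°, 36.2126°) → (704075.251, 6129764.164) m.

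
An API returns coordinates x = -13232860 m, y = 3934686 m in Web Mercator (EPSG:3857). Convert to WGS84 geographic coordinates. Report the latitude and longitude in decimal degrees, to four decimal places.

R = 6378137 m. λ = x/R = -118.87280391°.
φ = 2·arctan(exp(y/R)) − 90° = 2·arctan(1.85318) − 90° = 33.29620091°.

lat 33.2962°, lon -118.8728°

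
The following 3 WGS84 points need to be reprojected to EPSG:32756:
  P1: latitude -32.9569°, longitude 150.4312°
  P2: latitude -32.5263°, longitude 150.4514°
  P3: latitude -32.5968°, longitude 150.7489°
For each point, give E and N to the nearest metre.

P1: E 259884 m, N 6350562 m; P2: E 260623 m, N 6398362 m; P3: E 288737 m, N 6391174 m

UTM zone 56S: λ₀ = 153°, k₀ = 0.9996.
P1 (-32.9569°, 150.4312°) → (259883.719, 6350561.691) m.
P2 (-32.5263°, 150.4514°) → (260622.784, 6398361.735) m.
P3 (-32.5968°, 150.7489°) → (288737.376, 6391173.911) m.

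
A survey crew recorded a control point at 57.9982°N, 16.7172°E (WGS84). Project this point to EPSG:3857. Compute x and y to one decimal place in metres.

x 1860950.2 m, y 7966939.4 m

Web Mercator is spherical with R = a = 6378137 m.
x = R·λ = 6378137 × 0.291770182 = 1860950.191 m.
y = R·ln tan(π/4 + φ/2) = 6378137 × 1.249101332 = 7966939.421 m.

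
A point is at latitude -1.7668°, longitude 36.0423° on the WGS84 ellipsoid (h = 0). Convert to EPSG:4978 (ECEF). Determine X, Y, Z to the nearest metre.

X 5154817 m, Y 3751011 m, Z -195332 m

WGS84: a = 6378137 m, e² = 0.006694380; N(φ) = a/√(1−e²sin²φ) = 6378157.294 m.
X = (N+h)·cosφ·cosλ = 5154816.658 m; Y = (N+h)·cosφ·sinλ = 3751011.192 m; Z = (N(1−e²)+h)·sinφ = -195332.292 m.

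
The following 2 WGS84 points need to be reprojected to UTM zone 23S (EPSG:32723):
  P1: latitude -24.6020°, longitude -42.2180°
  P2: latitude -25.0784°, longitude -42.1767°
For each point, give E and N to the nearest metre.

UTM zone 23S: λ₀ = -45°, k₀ = 0.9996.
P1 (-24.6020°, -42.2180°) → (781701.198, 7276272.383) m.
P2 (-25.0784°, -42.1767°) → (784791.689, 7223395.401) m.

P1: E 781701 m, N 7276272 m; P2: E 784792 m, N 7223395 m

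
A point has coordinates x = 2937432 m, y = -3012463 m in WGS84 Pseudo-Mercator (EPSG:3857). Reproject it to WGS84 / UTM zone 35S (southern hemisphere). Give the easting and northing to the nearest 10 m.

E 438750 m, N 7112210 m

Web Mercator inverse (R = 6378137 m) → φ = -26.10799704°, λ = 26.38740062°.
UTM 35S forward: E = 438747.928 m, N = 7112211.979 m.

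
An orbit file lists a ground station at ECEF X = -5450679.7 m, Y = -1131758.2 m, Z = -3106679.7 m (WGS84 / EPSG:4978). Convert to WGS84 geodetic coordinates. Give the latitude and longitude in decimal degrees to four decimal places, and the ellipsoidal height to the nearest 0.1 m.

lat -29.3281°, lon -168.2700°, h 2087.8 m

λ = atan2(Y, X) = -168.26999990°; p = √(X²+Y²) = 5566936.8 m.
Bowring's method on WGS84 (a = 6378137 m, b = 6356752.314 m) gives φ = -29.32809992°, h = 2087.849 m.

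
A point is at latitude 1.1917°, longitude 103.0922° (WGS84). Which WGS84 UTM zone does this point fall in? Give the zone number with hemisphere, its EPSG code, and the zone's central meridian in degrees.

Zone 48N (EPSG:32648), central meridian 105°

UTM zone = ⌊(λ + 180)/6⌋ + 1; 103.0922° ∈ [102°, 108°) → zone 48.
Hemisphere: N (φ ≥ 0).
Central meridian λ₀ = 6×48 − 183 = 105°.
EPSG code: 32648.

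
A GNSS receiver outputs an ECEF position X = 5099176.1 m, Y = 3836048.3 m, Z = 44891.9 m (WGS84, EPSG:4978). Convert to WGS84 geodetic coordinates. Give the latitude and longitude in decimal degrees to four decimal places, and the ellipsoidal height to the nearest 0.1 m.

lat 0.4058°, lon 36.9537°, h 2998.7 m

λ = atan2(Y, X) = 36.95369995°; p = √(X²+Y²) = 6380976.7 m.
Bowring's method on WGS84 (a = 6378137 m, b = 6356752.314 m) gives φ = 0.40579990°, h = 2998.660 m.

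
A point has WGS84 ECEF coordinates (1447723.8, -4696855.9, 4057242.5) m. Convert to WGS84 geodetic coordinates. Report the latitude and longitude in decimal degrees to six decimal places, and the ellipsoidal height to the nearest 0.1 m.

lat 39.728500°, lon -72.869000°, h 3747.6 m

λ = atan2(Y, X) = -72.86899958°; p = √(X²+Y²) = 4914912.0 m.
Bowring's method on WGS84 (a = 6378137 m, b = 6356752.314 m) gives φ = 39.72850036°, h = 3747.598 m.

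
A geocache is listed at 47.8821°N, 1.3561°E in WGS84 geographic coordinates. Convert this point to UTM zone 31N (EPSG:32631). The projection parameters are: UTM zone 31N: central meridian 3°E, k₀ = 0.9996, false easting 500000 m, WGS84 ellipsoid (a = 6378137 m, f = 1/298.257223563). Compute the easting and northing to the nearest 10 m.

E 377090 m, N 5304500 m

Zone 31 central meridian λ₀ = 6×31 − 183 = 3°; Δλ = -1.6439°.
Transverse Mercator on WGS84 with k₀ = 0.9996 gives E = 377094.982 m, N = 5304504.290 m.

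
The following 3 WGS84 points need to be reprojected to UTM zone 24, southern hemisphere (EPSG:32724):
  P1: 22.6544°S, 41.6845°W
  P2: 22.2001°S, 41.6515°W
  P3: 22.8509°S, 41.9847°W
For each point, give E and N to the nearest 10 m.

P1: E 224120 m, N 7492250 m; P2: E 226630 m, N 7542630 m; P3: E 193690 m, N 7469890 m

UTM zone 24S: λ₀ = -39°, k₀ = 0.9996.
P1 (-22.6544°, -41.6845°) → (224121.471, 7492246.645) m.
P2 (-22.2001°, -41.6515°) → (226625.356, 7542633.278) m.
P3 (-22.8509°, -41.9847°) → (193691.045, 7469885.263) m.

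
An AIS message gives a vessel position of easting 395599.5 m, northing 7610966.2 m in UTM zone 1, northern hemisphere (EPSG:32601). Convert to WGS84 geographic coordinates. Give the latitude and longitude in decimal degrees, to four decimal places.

lat 68.5913°, lon -179.5635°

Zone 1N: λ₀ = -177°, k₀ = 0.9996, false easting 500000 m.
Meridian distance M = (N − FN)/k₀ = 7614011.8 m.
Inverse transverse Mercator on WGS84 gives φ = 68.59130016°, λ = -179.56349989°.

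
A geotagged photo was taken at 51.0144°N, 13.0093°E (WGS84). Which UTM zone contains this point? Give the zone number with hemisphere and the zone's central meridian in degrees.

Zone 33N, central meridian 15°

UTM zone = ⌊(λ + 180)/6⌋ + 1; 13.0093° ∈ [12°, 18°) → zone 33.
Hemisphere: N (φ ≥ 0).
Central meridian λ₀ = 6×33 − 183 = 15°.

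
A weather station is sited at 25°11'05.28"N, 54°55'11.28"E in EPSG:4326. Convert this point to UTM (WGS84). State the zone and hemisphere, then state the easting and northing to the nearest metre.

Longitude 54.9198° lies in the 6° band [54°, 60°), giving zone 40; latitude is north of the equator, so 40N.
Zone 40 central meridian λ₀ = 6×40 − 183 = 57°; Δλ = -2.0802°.
Transverse Mercator on WGS84 with k₀ = 0.9996 gives E = 290373.103 m, N = 2787030.462 m.

Zone 40N: E 290373 m, N 2787030 m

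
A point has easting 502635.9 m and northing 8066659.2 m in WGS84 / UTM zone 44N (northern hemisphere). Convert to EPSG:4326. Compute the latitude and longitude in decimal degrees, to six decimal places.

Zone 44N: λ₀ = 81°, k₀ = 0.9996, false easting 500000 m.
Meridian distance M = (N − FN)/k₀ = 8069887.2 m.
Inverse transverse Mercator on WGS84 gives φ = 72.69679987°, λ = 81.07939997°.

lat 72.696800°, lon 81.079400°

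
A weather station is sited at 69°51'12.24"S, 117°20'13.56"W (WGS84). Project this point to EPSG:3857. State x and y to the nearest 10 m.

Web Mercator is spherical with R = a = 6378137 m.
x = R·λ = 6378137 × -2.047918730 = -13061906.223 m.
y = R·ln tan(π/4 + φ/2) = 6378137 × -1.727960327 = -11021167.697 m.

x -13061910 m, y -11021170 m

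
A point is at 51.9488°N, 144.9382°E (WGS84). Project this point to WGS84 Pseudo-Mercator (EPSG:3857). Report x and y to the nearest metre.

x 16134447 m, y 6790873 m

Web Mercator is spherical with R = a = 6378137 m.
x = R·λ = 6378137 × 2.529648802 = 16134446.620 m.
y = R·ln tan(π/4 + φ/2) = 6378137 × 1.064711079 = 6790873.127 m.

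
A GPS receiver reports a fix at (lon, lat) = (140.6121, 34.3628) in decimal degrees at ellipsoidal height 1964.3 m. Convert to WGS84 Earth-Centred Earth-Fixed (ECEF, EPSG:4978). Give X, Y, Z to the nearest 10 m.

WGS84: a = 6378137 m, e² = 0.006694380; N(φ) = a/√(1−e²sin²φ) = 6384949.265 m.
X = (N+h)·cosφ·cosλ = -4074766.887 m; Y = (N+h)·cosφ·sinλ = 3345610.366 m; Z = (N(1−e²)+h)·sinφ = 3580847.453 m.

X -4074770 m, Y 3345610 m, Z 3580850 m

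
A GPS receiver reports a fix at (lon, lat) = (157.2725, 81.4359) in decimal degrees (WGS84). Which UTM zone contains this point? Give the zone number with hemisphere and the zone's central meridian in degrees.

UTM zone = ⌊(λ + 180)/6⌋ + 1; 157.2725° ∈ [156°, 162°) → zone 57.
Hemisphere: N (φ ≥ 0).
Central meridian λ₀ = 6×57 − 183 = 159°.

Zone 57N, central meridian 159°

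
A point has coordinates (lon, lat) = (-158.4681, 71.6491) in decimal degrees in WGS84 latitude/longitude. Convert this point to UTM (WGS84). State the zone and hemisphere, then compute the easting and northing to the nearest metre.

Longitude -158.4681° lies in the 6° band [-162°, -156°), giving zone 4; latitude is north of the equator, so 4N.
Zone 4 central meridian λ₀ = 6×4 − 183 = -159°; Δλ = +0.5319°.
Transverse Mercator on WGS84 with k₀ = 0.9996 gives E = 518690.463 m, N = 7949875.613 m.

Zone 4N: E 518690 m, N 7949876 m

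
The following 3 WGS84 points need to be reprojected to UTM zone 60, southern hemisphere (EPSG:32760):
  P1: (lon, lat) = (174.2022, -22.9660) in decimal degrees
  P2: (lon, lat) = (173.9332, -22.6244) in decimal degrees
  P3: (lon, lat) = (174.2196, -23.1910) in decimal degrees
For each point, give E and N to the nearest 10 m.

P1: E 213130 m, N 7457510 m; P2: E 184740 m, N 7494810 m; P3: E 215390 m, N 7432620 m

UTM zone 60S: λ₀ = 177°, k₀ = 0.9996.
P1 (-22.9660°, 174.2022°) → (213125.582, 7457509.620) m.
P2 (-22.6244°, 173.9332°) → (184740.095, 7494810.226) m.
P3 (-23.1910°, 174.2196°) → (215385.255, 7432615.407) m.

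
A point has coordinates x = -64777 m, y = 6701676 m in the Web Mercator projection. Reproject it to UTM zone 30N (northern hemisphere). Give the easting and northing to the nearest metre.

E 668011 m, N 5702887 m

Web Mercator inverse (R = 6378137 m) → φ = 51.45220080°, λ = -0.58190169°.
UTM 30N forward: E = 668011.248 m, N = 5702886.796 m.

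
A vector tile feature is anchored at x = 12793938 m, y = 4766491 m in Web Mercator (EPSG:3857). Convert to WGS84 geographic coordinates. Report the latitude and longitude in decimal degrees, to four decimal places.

lat 39.3122°, lon 114.9299°

R = 6378137 m. λ = x/R = 114.92990049°.
φ = 2·arctan(exp(y/R)) − 90° = 2·arctan(2.11133) − 90° = 39.31220195°.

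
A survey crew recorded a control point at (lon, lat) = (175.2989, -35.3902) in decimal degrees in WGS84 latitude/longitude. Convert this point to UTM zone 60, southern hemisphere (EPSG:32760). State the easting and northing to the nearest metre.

E 345505 m, N 6082355 m

Zone 60 central meridian λ₀ = 6×60 − 183 = 177°; Δλ = -1.7011°.
Transverse Mercator on WGS84 with k₀ = 0.9996 gives E = 345504.765 m, N = 6082355.372 m.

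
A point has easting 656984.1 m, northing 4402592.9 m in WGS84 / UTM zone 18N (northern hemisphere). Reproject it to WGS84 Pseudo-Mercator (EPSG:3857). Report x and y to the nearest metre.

Unproject from UTM 18N (λ₀ = -75°) → φ = 39.75880014°, λ = -73.16740018°.
Web Mercator (R = 6378137 m): x = -8144957.731 m, y = 4830953.431 m.

x -8144958 m, y 4830953 m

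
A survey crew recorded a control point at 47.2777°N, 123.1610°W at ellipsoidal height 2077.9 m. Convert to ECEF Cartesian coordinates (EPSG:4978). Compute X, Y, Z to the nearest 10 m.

WGS84: a = 6378137 m, e² = 0.006694380; N(φ) = a/√(1−e²sin²φ) = 6389690.529 m.
X = (N+h)·cosφ·cosλ = -2372019.667 m; Y = (N+h)·cosφ·sinλ = -3630216.681 m; Z = (N(1−e²)+h)·sinφ = 4664291.782 m.

X -2372020 m, Y -3630220 m, Z 4664290 m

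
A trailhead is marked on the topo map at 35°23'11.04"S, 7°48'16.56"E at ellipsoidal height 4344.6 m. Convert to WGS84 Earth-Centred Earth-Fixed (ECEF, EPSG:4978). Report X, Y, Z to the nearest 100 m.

WGS84: a = 6378137 m, e² = 0.006694380; N(φ) = a/√(1−e²sin²φ) = 6385308.249 m.
X = (N+h)·cosφ·cosλ = 5161008.379 m; Y = (N+h)·cosφ·sinλ = 707392.340 m; Z = (N(1−e²)+h)·sinφ = -3675415.706 m.

X 5161000 m, Y 707400 m, Z -3675400 m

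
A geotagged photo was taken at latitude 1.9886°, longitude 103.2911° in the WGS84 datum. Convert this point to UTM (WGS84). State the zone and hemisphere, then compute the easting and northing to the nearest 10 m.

Longitude 103.2911° lies in the 6° band [102°, 108°), giving zone 48; latitude is north of the equator, so 48N.
Zone 48 central meridian λ₀ = 6×48 − 183 = 105°; Δλ = -1.7089°.
Transverse Mercator on WGS84 with k₀ = 0.9996 gives E = 309927.667 m, N = 219899.318 m.

Zone 48N: E 309930 m, N 219900 m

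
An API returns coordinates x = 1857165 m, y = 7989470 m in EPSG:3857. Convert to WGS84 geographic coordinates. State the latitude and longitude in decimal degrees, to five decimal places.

R = 6378137 m. λ = x/R = 16.68319705°.
φ = 2·arctan(exp(y/R)) − 90° = 2·arctan(3.49955) − 90° = 58.10529818°.

lat 58.10530°, lon 16.68320°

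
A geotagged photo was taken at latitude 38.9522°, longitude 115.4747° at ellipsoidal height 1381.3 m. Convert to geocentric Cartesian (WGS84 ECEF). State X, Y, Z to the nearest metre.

X -2136687 m, Y 4484752 m, Z 3989060 m

WGS84: a = 6378137 m, e² = 0.006694380; N(φ) = a/√(1−e²sin²φ) = 6386591.444 m.
X = (N+h)·cosφ·cosλ = -2136686.785 m; Y = (N+h)·cosφ·sinλ = 4484752.332 m; Z = (N(1−e²)+h)·sinφ = 3989060.075 m.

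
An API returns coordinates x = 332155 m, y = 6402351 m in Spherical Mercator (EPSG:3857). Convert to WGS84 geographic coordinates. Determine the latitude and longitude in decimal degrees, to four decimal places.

R = 6378137 m. λ = x/R = 2.98379913°.
φ = 2·arctan(exp(y/R)) − 90° = 2·arctan(2.72862) − 90° = 49.74569720°.

lat 49.7457°, lon 2.9838°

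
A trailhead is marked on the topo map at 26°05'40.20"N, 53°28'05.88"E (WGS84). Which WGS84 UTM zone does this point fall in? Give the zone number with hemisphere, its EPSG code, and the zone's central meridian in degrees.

Zone 39N (EPSG:32639), central meridian 51°

UTM zone = ⌊(λ + 180)/6⌋ + 1; 53.4683° ∈ [48°, 54°) → zone 39.
Hemisphere: N (φ ≥ 0).
Central meridian λ₀ = 6×39 − 183 = 51°.
EPSG code: 32639.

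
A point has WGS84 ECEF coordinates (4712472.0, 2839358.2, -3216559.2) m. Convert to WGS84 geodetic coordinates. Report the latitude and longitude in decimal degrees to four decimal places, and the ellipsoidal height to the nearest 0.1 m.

λ = atan2(Y, X) = 31.06980039°; p = √(X²+Y²) = 5501758.6 m.
Bowring's method on WGS84 (a = 6378137 m, b = 6356752.314 m) gives φ = -30.48029984°, h = 367.912 m.

lat -30.4803°, lon 31.0698°, h 367.9 m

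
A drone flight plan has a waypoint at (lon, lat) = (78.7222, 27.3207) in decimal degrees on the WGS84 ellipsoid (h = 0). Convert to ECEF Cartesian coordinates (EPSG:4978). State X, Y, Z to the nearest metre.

X 1108990 m, Y 5561167 m, Z 2909833 m

WGS84: a = 6378137 m, e² = 0.006694380; N(φ) = a/√(1−e²sin²φ) = 6382638.979 m.
X = (N+h)·cosφ·cosλ = 1108990.278 m; Y = (N+h)·cosφ·sinλ = 5561167.331 m; Z = (N(1−e²)+h)·sinφ = 2909832.624 m.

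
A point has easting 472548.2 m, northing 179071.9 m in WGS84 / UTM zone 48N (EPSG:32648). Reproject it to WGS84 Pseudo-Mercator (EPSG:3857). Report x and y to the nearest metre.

x 11661073 m, y 180373 m

Unproject from UTM 48N (λ₀ = 105°) → φ = 1.62010020°, λ = 104.75320037°.
Web Mercator (R = 6378137 m): x = 11661072.925 m, y = 180372.766 m.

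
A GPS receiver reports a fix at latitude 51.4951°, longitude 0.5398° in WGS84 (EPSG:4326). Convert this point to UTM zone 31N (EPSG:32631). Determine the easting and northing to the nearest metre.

E 329224 m, N 5707754 m

Zone 31 central meridian λ₀ = 6×31 − 183 = 3°; Δλ = -2.4602°.
Transverse Mercator on WGS84 with k₀ = 0.9996 gives E = 329224.223 m, N = 5707754.195 m.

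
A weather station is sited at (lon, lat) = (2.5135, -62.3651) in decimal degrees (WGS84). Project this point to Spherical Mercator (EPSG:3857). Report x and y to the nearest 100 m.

x 279800 m, y -8946200 m

Web Mercator is spherical with R = a = 6378137 m.
x = R·λ = 6378137 × 0.043868851 = 279801.540 m.
y = R·ln tan(π/4 + φ/2) = 6378137 × -1.402641177 = -8946237.591 m.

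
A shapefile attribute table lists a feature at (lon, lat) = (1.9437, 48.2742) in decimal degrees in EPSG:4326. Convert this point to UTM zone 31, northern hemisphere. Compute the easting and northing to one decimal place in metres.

E 421623.7 m, N 5347316.4 m

Zone 31 central meridian λ₀ = 6×31 − 183 = 3°; Δλ = -1.0563°.
Transverse Mercator on WGS84 with k₀ = 0.9996 gives E = 421623.719 m, N = 5347316.382 m.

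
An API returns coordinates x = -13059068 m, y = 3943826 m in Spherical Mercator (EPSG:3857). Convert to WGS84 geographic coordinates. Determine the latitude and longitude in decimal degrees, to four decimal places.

R = 6378137 m. λ = x/R = -117.31160381°.
φ = 2·arctan(exp(y/R)) − 90° = 2·arctan(1.85584) − 90° = 33.36480171°.

lat 33.3648°, lon -117.3116°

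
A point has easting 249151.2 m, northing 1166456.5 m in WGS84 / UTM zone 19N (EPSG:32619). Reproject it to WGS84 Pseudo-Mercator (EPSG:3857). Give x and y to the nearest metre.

x -7936211 m, y 1180412 m

Unproject from UTM 19N (λ₀ = -69°) → φ = 10.54380012°, λ = -71.29220040°.
Web Mercator (R = 6378137 m): x = -7936211.446 m, y = 1180411.804 m.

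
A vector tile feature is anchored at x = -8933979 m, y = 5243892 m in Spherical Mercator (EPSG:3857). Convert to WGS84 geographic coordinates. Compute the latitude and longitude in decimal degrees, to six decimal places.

R = 6378137 m. λ = x/R = -80.25529884°.
φ = 2·arctan(exp(y/R)) − 90° = 2·arctan(2.27542) − 90° = 42.55109743°.

lat 42.551097°, lon -80.255299°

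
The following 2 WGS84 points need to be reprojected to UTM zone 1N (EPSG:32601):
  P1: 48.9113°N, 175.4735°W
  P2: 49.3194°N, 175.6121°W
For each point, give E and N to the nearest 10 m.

P1: E 611850 m, N 5418720 m; P2: E 600860 m, N 5463890 m

UTM zone 1N: λ₀ = -177°, k₀ = 0.9996.
P1 (48.9113°, -175.4735°) → (611848.408, 5418718.595) m.
P2 (49.3194°, -175.6121°) → (600862.340, 5463889.453) m.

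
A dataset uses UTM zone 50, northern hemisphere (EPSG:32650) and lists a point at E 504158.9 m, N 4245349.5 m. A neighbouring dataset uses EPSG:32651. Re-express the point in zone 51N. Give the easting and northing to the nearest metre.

UTM 50N → geographic: φ = 38.35629983°, λ = 117.04760055°.
UTM 51N (λ₀ = 123°) forward: E = -20282.398 m, N = 4262153.264 m.

E -20282 m, N 4262153 m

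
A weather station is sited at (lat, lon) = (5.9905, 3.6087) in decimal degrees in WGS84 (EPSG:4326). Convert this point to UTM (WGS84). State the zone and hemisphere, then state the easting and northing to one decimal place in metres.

Longitude 3.6087° lies in the 6° band [0°, 6°), giving zone 31; latitude is north of the equator, so 31N.
Zone 31 central meridian λ₀ = 6×31 − 183 = 3°; Δλ = +0.6087°.
Transverse Mercator on WGS84 with k₀ = 0.9996 gives E = 567366.898 m, N = 662191.764 m.

Zone 31N: E 567366.9 m, N 662191.8 m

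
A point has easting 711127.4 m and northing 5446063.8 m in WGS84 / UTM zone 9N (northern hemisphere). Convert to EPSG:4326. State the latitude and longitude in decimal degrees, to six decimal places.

lat 49.131100°, lon -126.105700°

Zone 9N: λ₀ = -129°, k₀ = 0.9996, false easting 500000 m.
Meridian distance M = (N − FN)/k₀ = 5448243.1 m.
Inverse transverse Mercator on WGS84 gives φ = 49.13109965°, λ = -126.10570012°.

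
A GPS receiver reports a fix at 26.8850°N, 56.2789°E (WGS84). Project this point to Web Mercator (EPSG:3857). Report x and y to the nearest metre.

x 6264938 m, y 3109111 m

Web Mercator is spherical with R = a = 6378137 m.
x = R·λ = 6378137 × 0.982252104 = 6264938.490 m.
y = R·ln tan(π/4 + φ/2) = 6378137 × 0.487463871 = 3109111.351 m.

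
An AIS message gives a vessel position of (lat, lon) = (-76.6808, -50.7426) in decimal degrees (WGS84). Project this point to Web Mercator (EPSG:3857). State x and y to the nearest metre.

Web Mercator is spherical with R = a = 6378137 m.
x = R·λ = 6378137 × -0.885625441 = -5648640.394 m.
y = R·ln tan(π/4 + φ/2) = 6378137 × -2.147650004 = -13698005.953 m.

x -5648640 m, y -13698006 m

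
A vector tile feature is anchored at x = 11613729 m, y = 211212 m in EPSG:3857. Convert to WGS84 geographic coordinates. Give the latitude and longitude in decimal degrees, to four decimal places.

R = 6378137 m. λ = x/R = 104.32790266°.
φ = 2·arctan(exp(y/R)) − 90° = 2·arctan(1.03367) − 90° = 1.89700300°.

lat 1.8970°, lon 104.3279°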